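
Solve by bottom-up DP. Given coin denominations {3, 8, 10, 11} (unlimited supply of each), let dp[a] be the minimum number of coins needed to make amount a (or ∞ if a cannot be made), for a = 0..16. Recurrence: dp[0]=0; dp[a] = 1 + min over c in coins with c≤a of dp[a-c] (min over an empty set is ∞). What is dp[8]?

 a  0  1  2  3  4  5  6  7  8  9 10 11 12 13 14 15 16
dp  0  -  -  1  -  -  2  -  1  3  1  1  4  2  2  5  2
(- denotes ∞ / unreachable)

1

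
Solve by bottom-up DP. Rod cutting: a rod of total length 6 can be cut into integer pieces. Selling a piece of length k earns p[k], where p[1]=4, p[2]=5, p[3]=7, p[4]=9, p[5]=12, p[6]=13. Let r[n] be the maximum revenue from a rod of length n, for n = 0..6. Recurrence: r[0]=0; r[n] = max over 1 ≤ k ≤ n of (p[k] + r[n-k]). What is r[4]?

   n    0    1    2    3    4    5    6
r[n]    0    4    8   12   16   20   24

16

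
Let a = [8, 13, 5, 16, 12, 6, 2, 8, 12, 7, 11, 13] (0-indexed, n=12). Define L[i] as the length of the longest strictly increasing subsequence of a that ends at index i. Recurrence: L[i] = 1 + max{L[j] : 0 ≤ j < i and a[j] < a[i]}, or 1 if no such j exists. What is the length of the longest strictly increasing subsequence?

5

   i    0    1    2    3    4    5    6    7    8    9   10   11
a[i]    8   13    5   16   12    6    2    8   12    7   11   13
L[i]    1    2    1    3    2    2    1    3    4    3    4    5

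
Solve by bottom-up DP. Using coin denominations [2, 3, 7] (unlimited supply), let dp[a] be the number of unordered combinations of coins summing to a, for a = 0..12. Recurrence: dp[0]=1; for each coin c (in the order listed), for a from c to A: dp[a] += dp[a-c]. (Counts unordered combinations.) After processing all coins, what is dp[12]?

4

after  coin     0     1     2     3     4     5     6     7     8     9    10    11    12
          2     1     0     1     0     1     0     1     0     1     0     1     0     1
          3     1     0     1     1     1     1     2     1     2     2     2     2     3
          7     1     0     1     1     1     1     2     2     2     3     3     3     4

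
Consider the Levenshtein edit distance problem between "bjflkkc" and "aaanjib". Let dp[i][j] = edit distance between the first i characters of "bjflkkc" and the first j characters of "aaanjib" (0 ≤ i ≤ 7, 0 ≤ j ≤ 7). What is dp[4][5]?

   ''  a  a  a  n  j  i  b
''  0  1  2  3  4  5  6  7
 b  1  1  2  3  4  5  6  6
 j  2  2  2  3  4  4  5  6
 f  3  3  3  3  4  5  5  6
 l  4  4  4  4  4  5  6  6
 k  5  5  5  5  5  5  6  7
 k  6  6  6  6  6  6  6  7
 c  7  7  7  7  7  7  7  7

5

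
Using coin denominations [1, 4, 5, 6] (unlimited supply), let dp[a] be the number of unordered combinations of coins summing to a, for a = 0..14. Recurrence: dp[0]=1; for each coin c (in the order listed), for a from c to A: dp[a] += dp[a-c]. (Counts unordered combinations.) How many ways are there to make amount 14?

14

after  coin     0     1     2     3     4     5     6     7     8     9    10    11    12    13    14
          1     1     1     1     1     1     1     1     1     1     1     1     1     1     1     1
          4     1     1     1     1     2     2     2     2     3     3     3     3     4     4     4
          5     1     1     1     1     2     3     3     3     4     5     6     6     7     8     9
          6     1     1     1     1     2     3     4     4     5     6     8     9    11    12    14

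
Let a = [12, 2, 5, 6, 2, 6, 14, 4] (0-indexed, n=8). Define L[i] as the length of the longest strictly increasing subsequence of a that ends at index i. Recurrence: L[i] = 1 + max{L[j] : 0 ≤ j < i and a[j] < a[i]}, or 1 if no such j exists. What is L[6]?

4

   i    0    1    2    3    4    5    6    7
a[i]   12    2    5    6    2    6   14    4
L[i]    1    1    2    3    1    3    4    2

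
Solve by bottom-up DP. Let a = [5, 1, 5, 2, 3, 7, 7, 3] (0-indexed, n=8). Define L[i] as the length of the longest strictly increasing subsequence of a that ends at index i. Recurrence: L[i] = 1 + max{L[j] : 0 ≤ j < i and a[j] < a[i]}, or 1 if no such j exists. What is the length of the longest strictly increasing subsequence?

4

   i    0    1    2    3    4    5    6    7
a[i]    5    1    5    2    3    7    7    3
L[i]    1    1    2    2    3    4    4    3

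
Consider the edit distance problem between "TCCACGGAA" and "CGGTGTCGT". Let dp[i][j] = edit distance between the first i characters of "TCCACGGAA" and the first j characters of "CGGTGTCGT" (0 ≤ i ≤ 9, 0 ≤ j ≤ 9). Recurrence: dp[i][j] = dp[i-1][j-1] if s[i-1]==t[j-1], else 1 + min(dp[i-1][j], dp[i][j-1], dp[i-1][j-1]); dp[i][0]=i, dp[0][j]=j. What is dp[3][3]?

3

   ''  C  G  G  T  G  T  C  G  T
''  0  1  2  3  4  5  6  7  8  9
 T  1  1  2  3  3  4  5  6  7  8
 C  2  1  2  3  4  4  5  5  6  7
 C  3  2  2  3  4  5  5  5  6  7
 A  4  3  3  3  4  5  6  6  6  7
 C  5  4  4  4  4  5  6  6  7  7
 G  6  5  4  4  5  4  5  6  6  7
 G  7  6  5  4  5  5  5  6  6  7
 A  8  7  6  5  5  6  6  6  7  7
 A  9  8  7  6  6  6  7  7  7  8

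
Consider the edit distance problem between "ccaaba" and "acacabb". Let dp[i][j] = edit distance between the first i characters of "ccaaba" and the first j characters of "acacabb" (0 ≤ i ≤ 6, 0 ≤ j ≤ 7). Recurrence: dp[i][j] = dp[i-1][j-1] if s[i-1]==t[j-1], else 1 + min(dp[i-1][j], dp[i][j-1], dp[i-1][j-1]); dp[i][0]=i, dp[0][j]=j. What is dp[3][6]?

3

   ''  a  c  a  c  a  b  b
''  0  1  2  3  4  5  6  7
 c  1  1  1  2  3  4  5  6
 c  2  2  1  2  2  3  4  5
 a  3  2  2  1  2  2  3  4
 a  4  3  3  2  2  2  3  4
 b  5  4  4  3  3  3  2  3
 a  6  5  5  4  4  3  3  3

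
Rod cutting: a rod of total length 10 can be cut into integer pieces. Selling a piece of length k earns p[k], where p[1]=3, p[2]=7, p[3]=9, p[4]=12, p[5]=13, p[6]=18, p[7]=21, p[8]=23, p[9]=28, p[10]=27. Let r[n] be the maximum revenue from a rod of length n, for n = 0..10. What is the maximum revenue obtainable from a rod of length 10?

   n    0    1    2    3    4    5    6    7    8    9   10
r[n]    0    3    7   10   14   17   21   24   28   31   35

35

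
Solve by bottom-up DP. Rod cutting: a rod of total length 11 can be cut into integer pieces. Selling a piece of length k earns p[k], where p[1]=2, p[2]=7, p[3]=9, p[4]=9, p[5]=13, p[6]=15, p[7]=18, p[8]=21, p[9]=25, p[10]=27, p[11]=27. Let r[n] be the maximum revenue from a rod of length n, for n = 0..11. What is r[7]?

   n    0    1    2    3    4    5    6    7    8    9   10   11
r[n]    0    2    7    9   14   16   21   23   28   30   35   37

23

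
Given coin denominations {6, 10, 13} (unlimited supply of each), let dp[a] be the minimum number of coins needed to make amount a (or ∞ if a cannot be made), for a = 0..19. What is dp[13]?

1

 a  0  1  2  3  4  5  6  7  8  9 10 11 12 13 14 15 16 17 18 19
dp  0  -  -  -  -  -  1  -  -  -  1  -  2  1  -  -  2  -  3  2
(- denotes ∞ / unreachable)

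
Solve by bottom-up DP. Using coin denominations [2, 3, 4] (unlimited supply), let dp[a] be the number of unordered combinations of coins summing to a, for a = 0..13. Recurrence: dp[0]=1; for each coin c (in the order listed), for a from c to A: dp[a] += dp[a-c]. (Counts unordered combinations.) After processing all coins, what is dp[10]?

after  coin     0     1     2     3     4     5     6     7     8     9    10    11    12    13
          2     1     0     1     0     1     0     1     0     1     0     1     0     1     0
          3     1     0     1     1     1     1     2     1     2     2     2     2     3     2
          4     1     0     1     1     2     1     3     2     4     3     5     4     7     5

5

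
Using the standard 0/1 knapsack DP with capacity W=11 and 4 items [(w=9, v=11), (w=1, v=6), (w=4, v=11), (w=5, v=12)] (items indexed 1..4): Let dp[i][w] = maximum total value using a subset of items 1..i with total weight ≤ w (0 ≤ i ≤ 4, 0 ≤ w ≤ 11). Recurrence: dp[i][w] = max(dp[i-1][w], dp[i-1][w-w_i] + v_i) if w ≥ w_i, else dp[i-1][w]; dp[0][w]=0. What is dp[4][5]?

i\w   0   1   2   3   4   5   6   7   8   9  10  11
  0   0   0   0   0   0   0   0   0   0   0   0   0
  1   0   0   0   0   0   0   0   0   0  11  11  11
  2   0   6   6   6   6   6   6   6   6  11  17  17
  3   0   6   6   6  11  17  17  17  17  17  17  17
  4   0   6   6   6  11  17  18  18  18  23  29  29

17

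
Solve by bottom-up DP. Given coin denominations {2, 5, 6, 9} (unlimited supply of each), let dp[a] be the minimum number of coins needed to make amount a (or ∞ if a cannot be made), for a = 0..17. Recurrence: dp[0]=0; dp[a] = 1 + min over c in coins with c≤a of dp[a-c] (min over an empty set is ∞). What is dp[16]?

3

 a  0  1  2  3  4  5  6  7  8  9 10 11 12 13 14 15 16 17
dp  0  -  1  -  2  1  1  2  2  1  2  2  2  3  2  2  3  3
(- denotes ∞ / unreachable)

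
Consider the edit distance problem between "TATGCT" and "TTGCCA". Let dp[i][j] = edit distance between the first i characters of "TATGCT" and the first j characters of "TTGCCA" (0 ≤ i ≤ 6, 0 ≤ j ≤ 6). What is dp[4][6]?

   ''  T  T  G  C  C  A
''  0  1  2  3  4  5  6
 T  1  0  1  2  3  4  5
 A  2  1  1  2  3  4  4
 T  3  2  1  2  3  4  5
 G  4  3  2  1  2  3  4
 C  5  4  3  2  1  2  3
 T  6  5  4  3  2  2  3

4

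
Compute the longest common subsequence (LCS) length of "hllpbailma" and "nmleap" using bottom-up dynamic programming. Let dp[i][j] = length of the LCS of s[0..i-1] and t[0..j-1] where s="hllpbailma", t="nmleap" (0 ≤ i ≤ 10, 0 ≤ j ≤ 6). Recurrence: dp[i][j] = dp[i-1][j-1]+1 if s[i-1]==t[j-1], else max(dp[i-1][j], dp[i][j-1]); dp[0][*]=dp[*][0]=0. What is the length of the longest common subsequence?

   ''  n  m  l  e  a  p
''  0  0  0  0  0  0  0
 h  0  0  0  0  0  0  0
 l  0  0  0  1  1  1  1
 l  0  0  0  1  1  1  1
 p  0  0  0  1  1  1  2
 b  0  0  0  1  1  1  2
 a  0  0  0  1  1  2  2
 i  0  0  0  1  1  2  2
 l  0  0  0  1  1  2  2
 m  0  0  1  1  1  2  2
 a  0  0  1  1  1  2  2

2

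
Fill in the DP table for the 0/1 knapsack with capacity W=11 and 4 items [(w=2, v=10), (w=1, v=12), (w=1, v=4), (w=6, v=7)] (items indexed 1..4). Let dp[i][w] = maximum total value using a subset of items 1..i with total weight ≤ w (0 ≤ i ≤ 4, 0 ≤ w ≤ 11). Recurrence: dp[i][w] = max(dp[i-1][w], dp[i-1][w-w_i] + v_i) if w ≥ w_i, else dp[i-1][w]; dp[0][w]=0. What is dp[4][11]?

33

i\w   0   1   2   3   4   5   6   7   8   9  10  11
  0   0   0   0   0   0   0   0   0   0   0   0   0
  1   0   0  10  10  10  10  10  10  10  10  10  10
  2   0  12  12  22  22  22  22  22  22  22  22  22
  3   0  12  16  22  26  26  26  26  26  26  26  26
  4   0  12  16  22  26  26  26  26  26  29  33  33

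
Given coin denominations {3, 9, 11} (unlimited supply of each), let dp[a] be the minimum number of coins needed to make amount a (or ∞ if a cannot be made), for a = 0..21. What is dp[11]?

1

 a  0  1  2  3  4  5  6  7  8  9 10 11 12 13 14 15 16 17 18 19 20 21
dp  0  -  -  1  -  -  2  -  -  1  -  1  2  -  2  3  -  3  2  -  2  3
(- denotes ∞ / unreachable)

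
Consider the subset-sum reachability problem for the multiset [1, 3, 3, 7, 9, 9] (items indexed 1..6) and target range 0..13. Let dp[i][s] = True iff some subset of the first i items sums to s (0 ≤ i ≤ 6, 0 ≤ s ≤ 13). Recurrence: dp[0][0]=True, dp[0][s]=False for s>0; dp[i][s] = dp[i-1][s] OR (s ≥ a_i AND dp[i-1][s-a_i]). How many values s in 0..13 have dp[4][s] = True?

i\s   0   1   2   3   4   5   6   7   8   9  10  11  12  13
  0   T   F   F   F   F   F   F   F   F   F   F   F   F   F
  1   T   T   F   F   F   F   F   F   F   F   F   F   F   F
  2   T   T   F   T   T   F   F   F   F   F   F   F   F   F
  3   T   T   F   T   T   F   T   T   F   F   F   F   F   F
  4   T   T   F   T   T   F   T   T   T   F   T   T   F   T
  5   T   T   F   T   T   F   T   T   T   T   T   T   T   T
  6   T   T   F   T   T   F   T   T   T   T   T   T   T   T

10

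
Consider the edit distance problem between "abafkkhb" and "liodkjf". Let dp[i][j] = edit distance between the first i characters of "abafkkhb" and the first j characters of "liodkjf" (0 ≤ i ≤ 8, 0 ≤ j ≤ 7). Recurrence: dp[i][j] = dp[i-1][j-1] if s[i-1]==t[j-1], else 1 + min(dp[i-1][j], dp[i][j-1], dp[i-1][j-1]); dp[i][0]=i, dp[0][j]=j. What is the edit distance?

7

   ''  l  i  o  d  k  j  f
''  0  1  2  3  4  5  6  7
 a  1  1  2  3  4  5  6  7
 b  2  2  2  3  4  5  6  7
 a  3  3  3  3  4  5  6  7
 f  4  4  4  4  4  5  6  6
 k  5  5  5  5  5  4  5  6
 k  6  6  6  6  6  5  5  6
 h  7  7  7  7  7  6  6  6
 b  8  8  8  8  8  7  7  7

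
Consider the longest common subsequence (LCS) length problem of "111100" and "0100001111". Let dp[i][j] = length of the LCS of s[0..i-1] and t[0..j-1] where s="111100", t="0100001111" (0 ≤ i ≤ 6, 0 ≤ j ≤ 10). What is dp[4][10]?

   ''  0  1  0  0  0  0  1  1  1  1
''  0  0  0  0  0  0  0  0  0  0  0
 1  0  0  1  1  1  1  1  1  1  1  1
 1  0  0  1  1  1  1  1  2  2  2  2
 1  0  0  1  1  1  1  1  2  3  3  3
 1  0  0  1  1  1  1  1  2  3  4  4
 0  0  1  1  2  2  2  2  2  3  4  4
 0  0  1  1  2  3  3  3  3  3  4  4

4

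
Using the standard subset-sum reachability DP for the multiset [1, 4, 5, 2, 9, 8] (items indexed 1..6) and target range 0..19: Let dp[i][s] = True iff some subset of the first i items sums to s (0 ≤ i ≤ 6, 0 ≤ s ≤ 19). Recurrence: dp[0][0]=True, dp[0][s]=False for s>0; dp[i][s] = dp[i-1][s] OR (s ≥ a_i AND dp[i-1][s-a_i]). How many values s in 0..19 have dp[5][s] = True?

i\s   0   1   2   3   4   5   6   7   8   9  10  11  12  13  14  15  16  17  18  19
  0   T   F   F   F   F   F   F   F   F   F   F   F   F   F   F   F   F   F   F   F
  1   T   T   F   F   F   F   F   F   F   F   F   F   F   F   F   F   F   F   F   F
  2   T   T   F   F   T   T   F   F   F   F   F   F   F   F   F   F   F   F   F   F
  3   T   T   F   F   T   T   T   F   F   T   T   F   F   F   F   F   F   F   F   F
  4   T   T   T   T   T   T   T   T   T   T   T   T   T   F   F   F   F   F   F   F
  5   T   T   T   T   T   T   T   T   T   T   T   T   T   T   T   T   T   T   T   T
  6   T   T   T   T   T   T   T   T   T   T   T   T   T   T   T   T   T   T   T   T

20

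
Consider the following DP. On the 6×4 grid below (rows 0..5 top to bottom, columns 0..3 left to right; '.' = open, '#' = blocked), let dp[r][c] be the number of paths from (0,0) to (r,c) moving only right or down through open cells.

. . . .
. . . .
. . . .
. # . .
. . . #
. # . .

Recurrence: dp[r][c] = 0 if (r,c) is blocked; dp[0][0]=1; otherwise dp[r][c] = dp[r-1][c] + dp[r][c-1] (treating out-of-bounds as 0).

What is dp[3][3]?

r\c   0   1   2   3
  0   1   1   1   1
  1   1   2   3   4
  2   1   3   6  10
  3   1   0   6  16
  4   1   1   7   0
  5   1   0   7   7

16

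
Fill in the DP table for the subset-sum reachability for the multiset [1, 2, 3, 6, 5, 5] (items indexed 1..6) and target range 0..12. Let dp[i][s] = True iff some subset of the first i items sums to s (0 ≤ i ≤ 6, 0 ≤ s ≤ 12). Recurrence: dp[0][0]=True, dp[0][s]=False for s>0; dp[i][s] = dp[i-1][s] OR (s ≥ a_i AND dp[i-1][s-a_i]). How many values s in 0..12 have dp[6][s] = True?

13

i\s   0   1   2   3   4   5   6   7   8   9  10  11  12
  0   T   F   F   F   F   F   F   F   F   F   F   F   F
  1   T   T   F   F   F   F   F   F   F   F   F   F   F
  2   T   T   T   T   F   F   F   F   F   F   F   F   F
  3   T   T   T   T   T   T   T   F   F   F   F   F   F
  4   T   T   T   T   T   T   T   T   T   T   T   T   T
  5   T   T   T   T   T   T   T   T   T   T   T   T   T
  6   T   T   T   T   T   T   T   T   T   T   T   T   T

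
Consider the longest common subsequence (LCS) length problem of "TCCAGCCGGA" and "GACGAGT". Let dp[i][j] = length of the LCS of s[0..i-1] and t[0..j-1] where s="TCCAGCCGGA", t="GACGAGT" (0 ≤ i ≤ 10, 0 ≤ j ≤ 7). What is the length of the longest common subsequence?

   ''  G  A  C  G  A  G  T
''  0  0  0  0  0  0  0  0
 T  0  0  0  0  0  0  0  1
 C  0  0  0  1  1  1  1  1
 C  0  0  0  1  1  1  1  1
 A  0  0  1  1  1  2  2  2
 G  0  1  1  1  2  2  3  3
 C  0  1  1  2  2  2  3  3
 C  0  1  1  2  2  2  3  3
 G  0  1  1  2  3  3  3  3
 G  0  1  1  2  3  3  4  4
 A  0  1  2  2  3  4  4  4

4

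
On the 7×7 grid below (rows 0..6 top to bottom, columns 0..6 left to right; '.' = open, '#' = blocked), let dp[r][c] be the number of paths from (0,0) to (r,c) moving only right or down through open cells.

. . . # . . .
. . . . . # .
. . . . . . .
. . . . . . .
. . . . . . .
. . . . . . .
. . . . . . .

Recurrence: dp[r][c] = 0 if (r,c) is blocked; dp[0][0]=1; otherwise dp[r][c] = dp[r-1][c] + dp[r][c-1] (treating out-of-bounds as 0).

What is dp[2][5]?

r\c   0   1   2   3   4   5   6
  0   1   1   1   0   0   0   0
  1   1   2   3   3   3   0   0
  2   1   3   6   9  12  12  12
  3   1   4  10  19  31  43  55
  4   1   5  15  34  65 108 163
  5   1   6  21  55 120 228 391
  6   1   7  28  83 203 431 822

12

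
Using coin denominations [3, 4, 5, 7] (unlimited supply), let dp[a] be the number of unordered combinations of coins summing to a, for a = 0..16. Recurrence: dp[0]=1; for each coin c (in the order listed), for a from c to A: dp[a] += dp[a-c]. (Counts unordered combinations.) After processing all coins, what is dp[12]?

after  coin     0     1     2     3     4     5     6     7     8     9    10    11    12    13    14    15    16
          3     1     0     0     1     0     0     1     0     0     1     0     0     1     0     0     1     0
          4     1     0     0     1     1     0     1     1     1     1     1     1     2     1     1     2     2
          5     1     0     0     1     1     1     1     1     2     2     2     2     3     3     3     4     4
          7     1     0     0     1     1     1     1     2     2     2     3     3     4     4     5     6     6

4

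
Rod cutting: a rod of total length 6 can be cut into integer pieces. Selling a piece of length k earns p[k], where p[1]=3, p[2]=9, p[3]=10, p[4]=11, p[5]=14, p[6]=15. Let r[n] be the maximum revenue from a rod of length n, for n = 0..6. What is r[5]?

   n    0    1    2    3    4    5    6
r[n]    0    3    9   12   18   21   27

21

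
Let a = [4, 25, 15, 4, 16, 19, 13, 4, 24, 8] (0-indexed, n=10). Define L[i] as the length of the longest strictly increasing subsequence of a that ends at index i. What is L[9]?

   i    0    1    2    3    4    5    6    7    8    9
a[i]    4   25   15    4   16   19   13    4   24    8
L[i]    1    2    2    1    3    4    2    1    5    2

2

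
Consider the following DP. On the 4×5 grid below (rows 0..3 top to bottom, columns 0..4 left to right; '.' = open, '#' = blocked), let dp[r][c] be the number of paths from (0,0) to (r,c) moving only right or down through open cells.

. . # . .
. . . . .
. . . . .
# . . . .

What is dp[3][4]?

24

r\c   0   1   2   3   4
  0   1   1   0   0   0
  1   1   2   2   2   2
  2   1   3   5   7   9
  3   0   3   8  15  24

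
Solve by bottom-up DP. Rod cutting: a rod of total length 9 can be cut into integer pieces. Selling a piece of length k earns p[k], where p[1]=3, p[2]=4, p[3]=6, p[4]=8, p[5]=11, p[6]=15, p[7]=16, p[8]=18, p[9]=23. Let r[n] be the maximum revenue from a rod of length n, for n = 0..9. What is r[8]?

   n    0    1    2    3    4    5    6    7    8    9
r[n]    0    3    6    9   12   15   18   21   24   27

24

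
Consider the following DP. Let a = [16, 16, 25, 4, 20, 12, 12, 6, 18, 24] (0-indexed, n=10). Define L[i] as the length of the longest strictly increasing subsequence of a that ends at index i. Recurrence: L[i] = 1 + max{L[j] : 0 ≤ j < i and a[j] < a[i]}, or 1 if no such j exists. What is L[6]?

   i    0    1    2    3    4    5    6    7    8    9
a[i]   16   16   25    4   20   12   12    6   18   24
L[i]    1    1    2    1    2    2    2    2    3    4

2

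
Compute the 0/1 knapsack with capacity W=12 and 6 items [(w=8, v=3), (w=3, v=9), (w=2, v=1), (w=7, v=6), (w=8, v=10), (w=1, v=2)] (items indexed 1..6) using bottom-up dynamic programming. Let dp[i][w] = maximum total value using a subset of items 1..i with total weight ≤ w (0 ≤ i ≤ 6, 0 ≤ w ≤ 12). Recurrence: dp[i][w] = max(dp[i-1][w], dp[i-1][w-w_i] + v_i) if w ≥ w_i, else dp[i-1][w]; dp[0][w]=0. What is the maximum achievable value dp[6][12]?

21

i\w   0   1   2   3   4   5   6   7   8   9  10  11  12
  0   0   0   0   0   0   0   0   0   0   0   0   0   0
  1   0   0   0   0   0   0   0   0   3   3   3   3   3
  2   0   0   0   9   9   9   9   9   9   9   9  12  12
  3   0   0   1   9   9  10  10  10  10  10  10  12  12
  4   0   0   1   9   9  10  10  10  10  10  15  15  16
  5   0   0   1   9   9  10  10  10  10  10  15  19  19
  6   0   2   2   9  11  11  12  12  12  12  15  19  21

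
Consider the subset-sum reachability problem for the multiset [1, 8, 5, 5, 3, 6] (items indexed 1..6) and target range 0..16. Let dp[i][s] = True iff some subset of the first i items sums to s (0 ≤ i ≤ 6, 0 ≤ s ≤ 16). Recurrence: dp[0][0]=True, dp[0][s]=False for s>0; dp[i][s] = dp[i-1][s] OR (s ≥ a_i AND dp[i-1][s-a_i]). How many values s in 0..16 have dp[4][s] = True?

10

i\s   0   1   2   3   4   5   6   7   8   9  10  11  12  13  14  15  16
  0   T   F   F   F   F   F   F   F   F   F   F   F   F   F   F   F   F
  1   T   T   F   F   F   F   F   F   F   F   F   F   F   F   F   F   F
  2   T   T   F   F   F   F   F   F   T   T   F   F   F   F   F   F   F
  3   T   T   F   F   F   T   T   F   T   T   F   F   F   T   T   F   F
  4   T   T   F   F   F   T   T   F   T   T   T   T   F   T   T   F   F
  5   T   T   F   T   T   T   T   F   T   T   T   T   T   T   T   F   T
  6   T   T   F   T   T   T   T   T   T   T   T   T   T   T   T   T   T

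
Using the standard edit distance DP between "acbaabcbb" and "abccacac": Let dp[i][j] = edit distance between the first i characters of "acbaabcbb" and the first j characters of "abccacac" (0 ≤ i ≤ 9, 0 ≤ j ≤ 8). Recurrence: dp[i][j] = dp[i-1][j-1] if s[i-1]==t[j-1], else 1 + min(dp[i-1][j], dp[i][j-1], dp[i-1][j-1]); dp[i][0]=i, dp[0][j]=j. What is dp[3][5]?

   ''  a  b  c  c  a  c  a  c
''  0  1  2  3  4  5  6  7  8
 a  1  0  1  2  3  4  5  6  7
 c  2  1  1  1  2  3  4  5  6
 b  3  2  1  2  2  3  4  5  6
 a  4  3  2  2  3  2  3  4  5
 a  5  4  3  3  3  3  3  3  4
 b  6  5  4  4  4  4  4  4  4
 c  7  6  5  4  4  5  4  5  4
 b  8  7  6  5  5  5  5  5  5
 b  9  8  7  6  6  6  6  6  6

3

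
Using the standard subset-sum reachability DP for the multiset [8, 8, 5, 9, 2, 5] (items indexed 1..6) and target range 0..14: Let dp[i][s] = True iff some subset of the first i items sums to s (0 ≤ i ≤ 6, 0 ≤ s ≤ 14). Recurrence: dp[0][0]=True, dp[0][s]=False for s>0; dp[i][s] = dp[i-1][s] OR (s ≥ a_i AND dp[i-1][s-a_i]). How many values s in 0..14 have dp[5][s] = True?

i\s   0   1   2   3   4   5   6   7   8   9  10  11  12  13  14
  0   T   F   F   F   F   F   F   F   F   F   F   F   F   F   F
  1   T   F   F   F   F   F   F   F   T   F   F   F   F   F   F
  2   T   F   F   F   F   F   F   F   T   F   F   F   F   F   F
  3   T   F   F   F   F   T   F   F   T   F   F   F   F   T   F
  4   T   F   F   F   F   T   F   F   T   T   F   F   F   T   T
  5   T   F   T   F   F   T   F   T   T   T   T   T   F   T   T
  6   T   F   T   F   F   T   F   T   T   T   T   T   T   T   T

10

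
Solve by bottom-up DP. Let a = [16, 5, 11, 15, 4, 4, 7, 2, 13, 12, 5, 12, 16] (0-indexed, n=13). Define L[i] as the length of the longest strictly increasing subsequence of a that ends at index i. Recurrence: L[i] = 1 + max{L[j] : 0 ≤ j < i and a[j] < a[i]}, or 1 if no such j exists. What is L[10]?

2

   i    0    1    2    3    4    5    6    7    8    9   10   11   12
a[i]   16    5   11   15    4    4    7    2   13   12    5   12   16
L[i]    1    1    2    3    1    1    2    1    3    3    2    3    4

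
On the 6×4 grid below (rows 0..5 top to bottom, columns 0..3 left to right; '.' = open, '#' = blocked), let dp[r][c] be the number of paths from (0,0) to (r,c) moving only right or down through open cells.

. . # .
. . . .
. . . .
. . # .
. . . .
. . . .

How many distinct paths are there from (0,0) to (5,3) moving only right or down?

r\c   0   1   2   3
  0   1   1   0   0
  1   1   2   2   2
  2   1   3   5   7
  3   1   4   0   7
  4   1   5   5  12
  5   1   6  11  23

23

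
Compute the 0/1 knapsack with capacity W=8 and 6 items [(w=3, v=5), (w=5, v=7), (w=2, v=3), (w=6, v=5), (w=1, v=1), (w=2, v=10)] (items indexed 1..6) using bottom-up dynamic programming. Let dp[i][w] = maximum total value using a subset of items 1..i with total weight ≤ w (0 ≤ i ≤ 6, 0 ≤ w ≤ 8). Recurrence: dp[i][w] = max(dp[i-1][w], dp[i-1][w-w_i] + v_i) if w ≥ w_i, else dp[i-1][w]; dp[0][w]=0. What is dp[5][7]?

10

i\w   0   1   2   3   4   5   6   7   8
  0   0   0   0   0   0   0   0   0   0
  1   0   0   0   5   5   5   5   5   5
  2   0   0   0   5   5   7   7   7  12
  3   0   0   3   5   5   8   8  10  12
  4   0   0   3   5   5   8   8  10  12
  5   0   1   3   5   6   8   9  10  12
  6   0   1  10  11  13  15  16  18  19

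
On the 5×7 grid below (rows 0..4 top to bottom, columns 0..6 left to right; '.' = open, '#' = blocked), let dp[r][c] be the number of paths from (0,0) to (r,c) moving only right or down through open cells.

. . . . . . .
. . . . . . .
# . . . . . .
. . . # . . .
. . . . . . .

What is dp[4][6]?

r\c   0   1   2   3   4   5   6
  0   1   1   1   1   1   1   1
  1   1   2   3   4   5   6   7
  2   0   2   5   9  14  20  27
  3   0   2   7   0  14  34  61
  4   0   2   9   9  23  57 118

118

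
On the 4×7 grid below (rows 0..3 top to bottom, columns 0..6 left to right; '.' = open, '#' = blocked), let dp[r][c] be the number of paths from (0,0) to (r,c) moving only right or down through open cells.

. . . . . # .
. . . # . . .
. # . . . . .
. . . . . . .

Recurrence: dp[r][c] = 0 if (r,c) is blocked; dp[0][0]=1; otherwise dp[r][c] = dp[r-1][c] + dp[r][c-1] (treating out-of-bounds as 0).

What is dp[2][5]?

r\c   0   1   2   3   4   5   6
  0   1   1   1   1   1   0   0
  1   1   2   3   0   1   1   1
  2   1   0   3   3   4   5   6
  3   1   1   4   7  11  16  22

5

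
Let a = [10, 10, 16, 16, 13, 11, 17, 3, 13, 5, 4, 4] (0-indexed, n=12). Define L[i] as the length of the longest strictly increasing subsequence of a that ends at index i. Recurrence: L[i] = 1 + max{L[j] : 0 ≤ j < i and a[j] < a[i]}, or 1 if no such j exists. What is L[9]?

2

   i    0    1    2    3    4    5    6    7    8    9   10   11
a[i]   10   10   16   16   13   11   17    3   13    5    4    4
L[i]    1    1    2    2    2    2    3    1    3    2    2    2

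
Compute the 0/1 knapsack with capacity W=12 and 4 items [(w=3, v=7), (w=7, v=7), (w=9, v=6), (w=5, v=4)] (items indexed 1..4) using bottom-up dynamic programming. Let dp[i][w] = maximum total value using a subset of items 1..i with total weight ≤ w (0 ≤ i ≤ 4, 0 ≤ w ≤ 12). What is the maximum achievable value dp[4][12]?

i\w   0   1   2   3   4   5   6   7   8   9  10  11  12
  0   0   0   0   0   0   0   0   0   0   0   0   0   0
  1   0   0   0   7   7   7   7   7   7   7   7   7   7
  2   0   0   0   7   7   7   7   7   7   7  14  14  14
  3   0   0   0   7   7   7   7   7   7   7  14  14  14
  4   0   0   0   7   7   7   7   7  11  11  14  14  14

14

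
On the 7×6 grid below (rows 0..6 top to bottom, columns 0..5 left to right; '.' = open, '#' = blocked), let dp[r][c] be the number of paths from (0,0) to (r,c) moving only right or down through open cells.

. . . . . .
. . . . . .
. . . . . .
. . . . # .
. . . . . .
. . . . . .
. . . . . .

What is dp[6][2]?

28

r\c   0   1   2   3   4   5
  0   1   1   1   1   1   1
  1   1   2   3   4   5   6
  2   1   3   6  10  15  21
  3   1   4  10  20   0  21
  4   1   5  15  35  35  56
  5   1   6  21  56  91 147
  6   1   7  28  84 175 322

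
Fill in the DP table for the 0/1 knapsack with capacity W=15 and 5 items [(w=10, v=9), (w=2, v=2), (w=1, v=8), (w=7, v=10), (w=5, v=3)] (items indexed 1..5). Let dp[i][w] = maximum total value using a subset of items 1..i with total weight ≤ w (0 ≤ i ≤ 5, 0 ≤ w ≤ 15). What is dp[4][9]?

i\w   0   1   2   3   4   5   6   7   8   9  10  11  12  13  14  15
  0   0   0   0   0   0   0   0   0   0   0   0   0   0   0   0   0
  1   0   0   0   0   0   0   0   0   0   0   9   9   9   9   9   9
  2   0   0   2   2   2   2   2   2   2   2   9   9  11  11  11  11
  3   0   8   8  10  10  10  10  10  10  10  10  17  17  19  19  19
  4   0   8   8  10  10  10  10  10  18  18  20  20  20  20  20  20
  5   0   8   8  10  10  10  11  11  18  18  20  20  20  21  21  23

18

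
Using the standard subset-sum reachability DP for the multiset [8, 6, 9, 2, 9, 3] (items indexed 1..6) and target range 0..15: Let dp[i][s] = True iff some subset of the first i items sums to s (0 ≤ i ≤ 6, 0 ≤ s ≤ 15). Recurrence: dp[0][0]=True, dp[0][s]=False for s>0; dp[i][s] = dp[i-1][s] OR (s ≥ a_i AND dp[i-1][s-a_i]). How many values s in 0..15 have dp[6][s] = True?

13

i\s   0   1   2   3   4   5   6   7   8   9  10  11  12  13  14  15
  0   T   F   F   F   F   F   F   F   F   F   F   F   F   F   F   F
  1   T   F   F   F   F   F   F   F   T   F   F   F   F   F   F   F
  2   T   F   F   F   F   F   T   F   T   F   F   F   F   F   T   F
  3   T   F   F   F   F   F   T   F   T   T   F   F   F   F   T   T
  4   T   F   T   F   F   F   T   F   T   T   T   T   F   F   T   T
  5   T   F   T   F   F   F   T   F   T   T   T   T   F   F   T   T
  6   T   F   T   T   F   T   T   F   T   T   T   T   T   T   T   T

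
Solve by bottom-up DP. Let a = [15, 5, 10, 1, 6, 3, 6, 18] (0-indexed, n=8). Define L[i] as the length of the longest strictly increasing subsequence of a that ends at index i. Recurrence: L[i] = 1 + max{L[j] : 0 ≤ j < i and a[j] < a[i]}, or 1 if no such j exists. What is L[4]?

2

   i    0    1    2    3    4    5    6    7
a[i]   15    5   10    1    6    3    6   18
L[i]    1    1    2    1    2    2    3    4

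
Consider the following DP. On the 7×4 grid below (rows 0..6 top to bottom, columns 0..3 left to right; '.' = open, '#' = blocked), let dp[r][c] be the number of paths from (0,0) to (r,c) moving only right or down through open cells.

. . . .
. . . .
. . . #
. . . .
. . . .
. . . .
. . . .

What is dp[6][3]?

74

r\c   0   1   2   3
  0   1   1   1   1
  1   1   2   3   4
  2   1   3   6   0
  3   1   4  10  10
  4   1   5  15  25
  5   1   6  21  46
  6   1   7  28  74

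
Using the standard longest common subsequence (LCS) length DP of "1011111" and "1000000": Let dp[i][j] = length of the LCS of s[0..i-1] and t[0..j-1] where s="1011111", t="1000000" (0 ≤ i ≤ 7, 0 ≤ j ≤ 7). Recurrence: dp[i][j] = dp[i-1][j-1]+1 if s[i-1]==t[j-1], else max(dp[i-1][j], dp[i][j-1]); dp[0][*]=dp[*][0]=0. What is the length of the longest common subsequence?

   ''  1  0  0  0  0  0  0
''  0  0  0  0  0  0  0  0
 1  0  1  1  1  1  1  1  1
 0  0  1  2  2  2  2  2  2
 1  0  1  2  2  2  2  2  2
 1  0  1  2  2  2  2  2  2
 1  0  1  2  2  2  2  2  2
 1  0  1  2  2  2  2  2  2
 1  0  1  2  2  2  2  2  2

2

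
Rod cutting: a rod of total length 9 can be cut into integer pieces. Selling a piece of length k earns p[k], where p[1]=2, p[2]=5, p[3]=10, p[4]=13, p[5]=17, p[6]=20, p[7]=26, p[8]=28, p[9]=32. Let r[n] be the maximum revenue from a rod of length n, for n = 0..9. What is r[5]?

17

   n    0    1    2    3    4    5    6    7    8    9
r[n]    0    2    5   10   13   17   20   26   28   32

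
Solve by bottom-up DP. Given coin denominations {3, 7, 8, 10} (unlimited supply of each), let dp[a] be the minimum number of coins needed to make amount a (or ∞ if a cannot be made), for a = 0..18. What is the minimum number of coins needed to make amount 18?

2

 a  0  1  2  3  4  5  6  7  8  9 10 11 12 13 14 15 16 17 18
dp  0  -  -  1  -  -  2  1  1  3  1  2  4  2  2  2  2  2  2
(- denotes ∞ / unreachable)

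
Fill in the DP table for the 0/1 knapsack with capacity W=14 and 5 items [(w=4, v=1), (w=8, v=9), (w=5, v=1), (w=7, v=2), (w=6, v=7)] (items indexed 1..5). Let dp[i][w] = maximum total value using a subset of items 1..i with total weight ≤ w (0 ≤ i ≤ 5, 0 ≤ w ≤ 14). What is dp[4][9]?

9

i\w   0   1   2   3   4   5   6   7   8   9  10  11  12  13  14
  0   0   0   0   0   0   0   0   0   0   0   0   0   0   0   0
  1   0   0   0   0   1   1   1   1   1   1   1   1   1   1   1
  2   0   0   0   0   1   1   1   1   9   9   9   9  10  10  10
  3   0   0   0   0   1   1   1   1   9   9   9   9  10  10  10
  4   0   0   0   0   1   1   1   2   9   9   9   9  10  10  10
  5   0   0   0   0   1   1   7   7   9   9   9   9  10  10  16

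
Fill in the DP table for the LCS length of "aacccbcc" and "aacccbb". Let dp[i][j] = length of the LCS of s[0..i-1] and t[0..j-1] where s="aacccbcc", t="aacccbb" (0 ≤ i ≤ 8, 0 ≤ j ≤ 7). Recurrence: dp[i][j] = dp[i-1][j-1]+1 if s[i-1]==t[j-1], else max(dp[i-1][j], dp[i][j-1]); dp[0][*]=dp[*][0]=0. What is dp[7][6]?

6

   ''  a  a  c  c  c  b  b
''  0  0  0  0  0  0  0  0
 a  0  1  1  1  1  1  1  1
 a  0  1  2  2  2  2  2  2
 c  0  1  2  3  3  3  3  3
 c  0  1  2  3  4  4  4  4
 c  0  1  2  3  4  5  5  5
 b  0  1  2  3  4  5  6  6
 c  0  1  2  3  4  5  6  6
 c  0  1  2  3  4  5  6  6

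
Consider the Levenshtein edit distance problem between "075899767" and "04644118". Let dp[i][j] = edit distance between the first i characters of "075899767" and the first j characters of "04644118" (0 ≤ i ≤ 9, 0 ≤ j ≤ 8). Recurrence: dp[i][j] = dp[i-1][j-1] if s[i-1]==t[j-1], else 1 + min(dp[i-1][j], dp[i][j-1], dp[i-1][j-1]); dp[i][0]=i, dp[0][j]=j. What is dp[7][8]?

   ''  0  4  6  4  4  1  1  8
''  0  1  2  3  4  5  6  7  8
 0  1  0  1  2  3  4  5  6  7
 7  2  1  1  2  3  4  5  6  7
 5  3  2  2  2  3  4  5  6  7
 8  4  3  3  3  3  4  5  6  6
 9  5  4  4  4  4  4  5  6  7
 9  6  5  5  5  5  5  5  6  7
 7  7  6  6  6  6  6  6  6  7
 6  8  7  7  6  7  7  7  7  7
 7  9  8  8  7  7  8  8  8  8

7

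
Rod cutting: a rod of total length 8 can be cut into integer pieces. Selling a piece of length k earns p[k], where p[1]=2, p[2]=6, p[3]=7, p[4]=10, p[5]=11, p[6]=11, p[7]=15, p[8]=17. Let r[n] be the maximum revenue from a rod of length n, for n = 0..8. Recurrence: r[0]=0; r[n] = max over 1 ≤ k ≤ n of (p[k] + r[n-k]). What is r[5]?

   n    0    1    2    3    4    5    6    7    8
r[n]    0    2    6    8   12   14   18   20   24

14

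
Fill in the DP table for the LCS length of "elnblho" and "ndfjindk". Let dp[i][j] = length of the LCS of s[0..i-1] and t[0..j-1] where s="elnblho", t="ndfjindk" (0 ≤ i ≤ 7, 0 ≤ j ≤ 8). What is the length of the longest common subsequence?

   ''  n  d  f  j  i  n  d  k
''  0  0  0  0  0  0  0  0  0
 e  0  0  0  0  0  0  0  0  0
 l  0  0  0  0  0  0  0  0  0
 n  0  1  1  1  1  1  1  1  1
 b  0  1  1  1  1  1  1  1  1
 l  0  1  1  1  1  1  1  1  1
 h  0  1  1  1  1  1  1  1  1
 o  0  1  1  1  1  1  1  1  1

1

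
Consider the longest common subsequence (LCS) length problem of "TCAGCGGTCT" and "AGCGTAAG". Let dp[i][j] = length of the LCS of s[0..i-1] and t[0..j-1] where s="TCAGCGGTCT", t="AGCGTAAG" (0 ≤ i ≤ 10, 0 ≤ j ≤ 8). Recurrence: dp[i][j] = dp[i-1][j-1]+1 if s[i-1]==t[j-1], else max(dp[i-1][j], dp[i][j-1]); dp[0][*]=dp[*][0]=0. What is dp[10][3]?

3

   ''  A  G  C  G  T  A  A  G
''  0  0  0  0  0  0  0  0  0
 T  0  0  0  0  0  1  1  1  1
 C  0  0  0  1  1  1  1  1  1
 A  0  1  1  1  1  1  2  2  2
 G  0  1  2  2  2  2  2  2  3
 C  0  1  2  3  3  3  3  3  3
 G  0  1  2  3  4  4  4  4  4
 G  0  1  2  3  4  4  4  4  5
 T  0  1  2  3  4  5  5  5  5
 C  0  1  2  3  4  5  5  5  5
 T  0  1  2  3  4  5  5  5  5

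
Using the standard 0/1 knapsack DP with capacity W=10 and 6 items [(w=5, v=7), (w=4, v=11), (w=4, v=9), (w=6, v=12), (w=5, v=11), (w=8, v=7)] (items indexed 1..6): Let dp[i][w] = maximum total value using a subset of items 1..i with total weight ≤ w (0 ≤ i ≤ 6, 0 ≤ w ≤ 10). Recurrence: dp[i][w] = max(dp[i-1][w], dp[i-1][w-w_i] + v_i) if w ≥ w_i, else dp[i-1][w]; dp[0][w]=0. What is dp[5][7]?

12

i\w   0   1   2   3   4   5   6   7   8   9  10
  0   0   0   0   0   0   0   0   0   0   0   0
  1   0   0   0   0   0   7   7   7   7   7   7
  2   0   0   0   0  11  11  11  11  11  18  18
  3   0   0   0   0  11  11  11  11  20  20  20
  4   0   0   0   0  11  11  12  12  20  20  23
  5   0   0   0   0  11  11  12  12  20  22  23
  6   0   0   0   0  11  11  12  12  20  22  23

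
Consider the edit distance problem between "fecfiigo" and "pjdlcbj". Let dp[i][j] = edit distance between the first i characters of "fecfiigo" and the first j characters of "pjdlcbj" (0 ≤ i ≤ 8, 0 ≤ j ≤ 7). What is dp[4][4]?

   ''  p  j  d  l  c  b  j
''  0  1  2  3  4  5  6  7
 f  1  1  2  3  4  5  6  7
 e  2  2  2  3  4  5  6  7
 c  3  3  3  3  4  4  5  6
 f  4  4  4  4  4  5  5  6
 i  5  5  5  5  5  5  6  6
 i  6  6  6  6  6  6  6  7
 g  7  7  7  7  7  7  7  7
 o  8  8  8  8  8  8  8  8

4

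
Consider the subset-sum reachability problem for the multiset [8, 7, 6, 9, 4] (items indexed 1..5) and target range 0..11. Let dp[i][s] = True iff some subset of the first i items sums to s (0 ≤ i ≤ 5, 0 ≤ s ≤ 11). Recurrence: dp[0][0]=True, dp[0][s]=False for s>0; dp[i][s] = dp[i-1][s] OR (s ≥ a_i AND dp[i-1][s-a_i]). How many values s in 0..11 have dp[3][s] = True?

4

i\s   0   1   2   3   4   5   6   7   8   9  10  11
  0   T   F   F   F   F   F   F   F   F   F   F   F
  1   T   F   F   F   F   F   F   F   T   F   F   F
  2   T   F   F   F   F   F   F   T   T   F   F   F
  3   T   F   F   F   F   F   T   T   T   F   F   F
  4   T   F   F   F   F   F   T   T   T   T   F   F
  5   T   F   F   F   T   F   T   T   T   T   T   T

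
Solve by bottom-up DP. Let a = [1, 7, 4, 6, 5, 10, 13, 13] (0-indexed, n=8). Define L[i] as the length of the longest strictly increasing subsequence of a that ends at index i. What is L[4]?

3

   i    0    1    2    3    4    5    6    7
a[i]    1    7    4    6    5   10   13   13
L[i]    1    2    2    3    3    4    5    5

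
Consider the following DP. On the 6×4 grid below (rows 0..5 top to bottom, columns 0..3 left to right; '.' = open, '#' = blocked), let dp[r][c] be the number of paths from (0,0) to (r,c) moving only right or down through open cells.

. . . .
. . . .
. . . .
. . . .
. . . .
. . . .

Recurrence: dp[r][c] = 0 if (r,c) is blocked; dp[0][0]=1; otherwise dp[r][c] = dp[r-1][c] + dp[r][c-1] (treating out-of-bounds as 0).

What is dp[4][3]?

r\c   0   1   2   3
  0   1   1   1   1
  1   1   2   3   4
  2   1   3   6  10
  3   1   4  10  20
  4   1   5  15  35
  5   1   6  21  56

35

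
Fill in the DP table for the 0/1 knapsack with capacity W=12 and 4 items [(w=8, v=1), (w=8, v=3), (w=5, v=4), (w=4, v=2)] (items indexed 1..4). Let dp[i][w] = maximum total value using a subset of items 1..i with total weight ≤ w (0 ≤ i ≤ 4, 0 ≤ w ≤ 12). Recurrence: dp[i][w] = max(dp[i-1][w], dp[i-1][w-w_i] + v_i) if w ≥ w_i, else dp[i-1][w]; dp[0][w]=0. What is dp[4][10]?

6

i\w   0   1   2   3   4   5   6   7   8   9  10  11  12
  0   0   0   0   0   0   0   0   0   0   0   0   0   0
  1   0   0   0   0   0   0   0   0   1   1   1   1   1
  2   0   0   0   0   0   0   0   0   3   3   3   3   3
  3   0   0   0   0   0   4   4   4   4   4   4   4   4
  4   0   0   0   0   2   4   4   4   4   6   6   6   6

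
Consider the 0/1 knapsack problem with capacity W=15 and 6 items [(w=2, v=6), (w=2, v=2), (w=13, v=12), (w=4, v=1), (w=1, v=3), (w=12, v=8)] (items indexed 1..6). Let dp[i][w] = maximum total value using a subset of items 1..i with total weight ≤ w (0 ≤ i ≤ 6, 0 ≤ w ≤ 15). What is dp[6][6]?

i\w   0   1   2   3   4   5   6   7   8   9  10  11  12  13  14  15
  0   0   0   0   0   0   0   0   0   0   0   0   0   0   0   0   0
  1   0   0   6   6   6   6   6   6   6   6   6   6   6   6   6   6
  2   0   0   6   6   8   8   8   8   8   8   8   8   8   8   8   8
  3   0   0   6   6   8   8   8   8   8   8   8   8   8  12  12  18
  4   0   0   6   6   8   8   8   8   9   9   9   9   9  12  12  18
  5   0   3   6   9   9  11  11  11  11  12  12  12  12  12  15  18
  6   0   3   6   9   9  11  11  11  11  12  12  12  12  12  15  18

11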